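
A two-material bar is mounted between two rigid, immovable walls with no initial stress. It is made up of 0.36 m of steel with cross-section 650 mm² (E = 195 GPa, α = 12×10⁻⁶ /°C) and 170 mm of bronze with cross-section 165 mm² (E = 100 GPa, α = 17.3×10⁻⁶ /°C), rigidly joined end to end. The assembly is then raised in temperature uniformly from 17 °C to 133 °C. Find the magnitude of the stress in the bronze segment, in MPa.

With the walls removed the bar would change length by δ_free = Σ αᵢΔT Lᵢ = 12×10⁻⁶×116×360 + 17.3×10⁻⁶×116×170 = 0.8423 mm.
The rigid supports impose zero overall length change; the single axial force P common to all segments must satisfy P Σ Lᵢ/(AᵢEᵢ) = δ_free.
Σ Lᵢ/(AᵢEᵢ) = 360/(650×195×10³) + 170/(165×100×10³) = 1.314×10⁻⁵ mm/N.
Hence P = δ_free / Σ(L/AE) = 0.8423/1.314×10⁻⁵ = 64.08 kN (compressive).
σ_{bronze} = P / A = 64080 / 165 = 388.4 MPa.

σ ≈ 388 MPa (compressive)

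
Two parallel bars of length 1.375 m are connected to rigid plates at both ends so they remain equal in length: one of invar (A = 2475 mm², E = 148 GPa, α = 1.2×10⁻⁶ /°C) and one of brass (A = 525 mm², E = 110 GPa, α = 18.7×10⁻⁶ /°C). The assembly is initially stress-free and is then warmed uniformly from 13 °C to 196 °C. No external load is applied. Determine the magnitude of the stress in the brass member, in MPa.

The brass has the larger α, so on heating it would change length more than the invar if both were free. The rigid plates force a common final length, so the brass is put into compression and the invar into tension, with equal and opposite forces P (no external load).
Compatibility of the two members (thermal + elastic change equal): (α₁ − α₂)ΔT = P·[1/(A₁E₁) + 1/(A₂E₂)].
|α₁ − α₂|·ΔT = 17.5×10⁻⁶ × 183 = 0.003202.
1/(A₁E₁) + 1/(A₂E₂) = 1/(2475×148×10³) + 1/(525×110×10³) = 2.005×10⁻⁸ N⁻¹.
So P = 0.003202 / 2.005×10⁻⁸ = 159.8 kN.
σ_{brass} = P/A₂ = 159800/525 = 304.3 MPa, compressive.

σ ≈ 304 MPa (compressive)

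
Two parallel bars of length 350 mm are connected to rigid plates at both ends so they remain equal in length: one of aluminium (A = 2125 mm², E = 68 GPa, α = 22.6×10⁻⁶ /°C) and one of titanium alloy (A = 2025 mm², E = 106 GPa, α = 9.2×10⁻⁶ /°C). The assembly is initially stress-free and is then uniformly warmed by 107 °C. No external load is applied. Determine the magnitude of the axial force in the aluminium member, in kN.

Both members must finish at the same length. With the larger α, the aluminium tends to over-expand; the plates restrain it, putting the aluminium in compression and the titanium alloy in tension. With no external load the two internal forces are equal and opposite, magnitude P.
Equating the net (thermal + elastic) strains gives |α₁ − α₂|·ΔT = P·[1/(A₁E₁) + 1/(A₂E₂)].
|α₁ − α₂|·ΔT = 13.4×10⁻⁶ × 107 = 0.001434.
1/(A₁E₁) + 1/(A₂E₂) = 1/(2125×68×10³) + 1/(2025×106×10³) = 1.158×10⁻⁸ N⁻¹.
P = 0.001434 / 1.158×10⁻⁸ = 123800 N = 123.8 kN.

P ≈ 124 kN (compressive in the aluminium)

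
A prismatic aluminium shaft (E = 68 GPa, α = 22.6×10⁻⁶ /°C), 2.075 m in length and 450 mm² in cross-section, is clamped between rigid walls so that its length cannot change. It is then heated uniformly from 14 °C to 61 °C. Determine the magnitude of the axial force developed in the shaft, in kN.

P ≈ 32.5 kN (compressive)

Full restraint means ε = 0, so the stress is σ = EαΔT = 68×10³ × 22.6×10⁻⁶ × 47 = 72.23 MPa.
P = AEαΔT = 450 × 68×10³ × 22.6×10⁻⁶ × 47 = 32.5 kN (compressive).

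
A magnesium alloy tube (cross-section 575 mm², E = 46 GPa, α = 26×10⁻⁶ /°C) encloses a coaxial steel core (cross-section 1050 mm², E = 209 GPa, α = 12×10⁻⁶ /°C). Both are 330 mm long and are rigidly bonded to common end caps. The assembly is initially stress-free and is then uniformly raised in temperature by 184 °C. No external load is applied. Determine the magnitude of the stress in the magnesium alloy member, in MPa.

Both members must finish at the same length. With the larger α, the magnesium alloy tends to over-expand; the plates restrain it, putting the magnesium alloy in compression and the steel in tension. With no external load the two internal forces are equal and opposite, magnitude P.
Compatibility of the two members (thermal + elastic change equal): (α₁ − α₂)ΔT = P·[1/(A₁E₁) + 1/(A₂E₂)].
|α₁ − α₂|·ΔT = 14×10⁻⁶ × 184 = 0.002576.
1/(A₁E₁) + 1/(A₂E₂) = 1/(575×46×10³) + 1/(1050×209×10³) = 4.236×10⁻⁸ N⁻¹.
So P = 0.002576 / 4.236×10⁻⁸ = 60.81 kN.
σ_{magnesium alloy} = P/A₁ = 60810/575 = 105.8 MPa, compressive.

σ ≈ 106 MPa (compressive)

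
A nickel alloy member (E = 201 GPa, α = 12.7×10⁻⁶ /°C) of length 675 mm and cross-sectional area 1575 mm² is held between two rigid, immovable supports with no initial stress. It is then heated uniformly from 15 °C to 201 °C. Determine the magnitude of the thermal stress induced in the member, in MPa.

σ ≈ 475 MPa (compressive)

Because both ends are immovable the net strain is zero, and the suppressed thermal strain is αΔT = 12.7×10⁻⁶ × 186 = 2362.2×10⁻⁶.
The stress required to suppress this strain is σ = Eε = 201×10³ × 2362.2×10⁻⁶ = 474.8 MPa, compressive since the member is trying to expand.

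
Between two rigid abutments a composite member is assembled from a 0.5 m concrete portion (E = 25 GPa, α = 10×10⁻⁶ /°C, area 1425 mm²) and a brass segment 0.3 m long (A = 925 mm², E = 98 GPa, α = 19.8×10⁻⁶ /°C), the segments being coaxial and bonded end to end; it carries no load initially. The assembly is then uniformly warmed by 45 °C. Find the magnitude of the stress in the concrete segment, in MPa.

σ ≈ 19.9 MPa (compressive)

With the walls removed the bar would change length by δ_free = Σ αᵢΔT Lᵢ = 10×10⁻⁶×45×500 + 19.8×10⁻⁶×45×300 = 0.4923 mm.
The walls prevent any net length change, so an axial force P (same in every segment) develops. Compatibility: P · Σ Lᵢ/(AᵢEᵢ) = δ_free.
The series flexibility is Σ Lᵢ/(AᵢEᵢ) = 500/(1425×25×10³) + 300/(925×98×10³) = 1.734×10⁻⁵ mm/N.
Hence P = δ_free / Σ(L/AE) = 0.4923/1.734×10⁻⁵ = 28.38 kN (compressive).
σ_{concrete} = P / A = 28380 / 1425 = 19.92 MPa.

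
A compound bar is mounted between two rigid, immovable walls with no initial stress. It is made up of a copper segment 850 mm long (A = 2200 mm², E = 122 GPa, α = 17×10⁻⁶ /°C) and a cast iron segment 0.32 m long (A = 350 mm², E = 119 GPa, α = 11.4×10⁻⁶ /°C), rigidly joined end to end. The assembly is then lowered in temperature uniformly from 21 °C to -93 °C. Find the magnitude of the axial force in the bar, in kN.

If the supports were absent, the total length change would be Σ αᵢΔT Lᵢ = 17×10⁻⁶×114×850 + 11.4×10⁻⁶×114×320 = 2.063 mm.
The rigid supports impose zero overall length change; the single axial force P common to all segments must satisfy P Σ Lᵢ/(AᵢEᵢ) = δ_free.
The series flexibility is Σ Lᵢ/(AᵢEᵢ) = 850/(2200×122×10³) + 320/(350×119×10³) = 1.085×10⁻⁵ mm/N.
So P = 2.063 / 1.085×10⁻⁵ = 190.2 kN, tensile.

P ≈ 190 kN (tensile)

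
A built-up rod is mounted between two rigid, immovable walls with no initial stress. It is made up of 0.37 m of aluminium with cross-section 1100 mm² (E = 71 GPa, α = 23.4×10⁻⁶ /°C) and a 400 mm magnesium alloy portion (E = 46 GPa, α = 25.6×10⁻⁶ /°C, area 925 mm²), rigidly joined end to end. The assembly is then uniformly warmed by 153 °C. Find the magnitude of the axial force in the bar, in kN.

With the walls removed the bar would change length by δ_free = Σ αᵢΔT Lᵢ = 23.4×10⁻⁶×153×370 + 25.6×10⁻⁶×153×400 = 2.891 mm.
Since the ends are fixed, an axial force P builds up, equal in every segment, with P · Σ Lᵢ/(AᵢEᵢ) = δ_free.
The series flexibility is Σ Lᵢ/(AᵢEᵢ) = 370/(1100×71×10³) + 400/(925×46×10³) = 1.414×10⁻⁵ mm/N.
P = 2.891 / 1.414×10⁻⁵ = 204500 N = 204.5 kN, compressive.

P ≈ 205 kN (compressive)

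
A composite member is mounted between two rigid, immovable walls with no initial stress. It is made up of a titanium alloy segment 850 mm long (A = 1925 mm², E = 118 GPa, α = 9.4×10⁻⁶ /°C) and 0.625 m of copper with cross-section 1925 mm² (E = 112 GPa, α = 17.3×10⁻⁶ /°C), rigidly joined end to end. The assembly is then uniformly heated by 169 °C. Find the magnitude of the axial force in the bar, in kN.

P ≈ 478 kN (compressive)

Free thermal expansion of the whole bar: Σ αᵢΔT Lᵢ = 9.4×10⁻⁶×169×850 + 17.3×10⁻⁶×169×625 = 3.178 mm.
The walls prevent any net length change, so an axial force P (same in every segment) develops. Compatibility: P · Σ Lᵢ/(AᵢEᵢ) = δ_free.
The series flexibility is Σ Lᵢ/(AᵢEᵢ) = 850/(1925×118×10³) + 625/(1925×112×10³) = 6.641×10⁻⁶ mm/N.
So P = 3.178 / 6.641×10⁻⁶ = 478.5 kN, compressive.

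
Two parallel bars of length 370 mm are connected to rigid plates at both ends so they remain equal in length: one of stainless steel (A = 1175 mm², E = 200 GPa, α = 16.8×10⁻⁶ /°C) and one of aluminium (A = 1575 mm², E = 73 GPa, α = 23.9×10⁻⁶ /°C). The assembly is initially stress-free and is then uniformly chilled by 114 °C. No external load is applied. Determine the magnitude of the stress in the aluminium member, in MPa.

σ ≈ 39.7 MPa (tensile)

The aluminium has the larger α, so on cooling it would change length more than the stainless steel if both were free. The rigid plates force a common final length, so the aluminium is put into tension and the stainless steel into compression, with equal and opposite forces P (no external load).
Compatibility of the two members (thermal + elastic change equal): (α₁ − α₂)ΔT = P·[1/(A₁E₁) + 1/(A₂E₂)].
|α₁ − α₂|·ΔT = 7.1×10⁻⁶ × 114 = 0.0008094.
1/(A₁E₁) + 1/(A₂E₂) = 1/(1175×200×10³) + 1/(1575×73×10³) = 1.295×10⁻⁸ N⁻¹.
P = 0.0008094 / 1.295×10⁻⁸ = 62490 N = 62.49 kN.
σ_{aluminium} = P/A₂ = 62490/1575 = 39.67 MPa, tensile.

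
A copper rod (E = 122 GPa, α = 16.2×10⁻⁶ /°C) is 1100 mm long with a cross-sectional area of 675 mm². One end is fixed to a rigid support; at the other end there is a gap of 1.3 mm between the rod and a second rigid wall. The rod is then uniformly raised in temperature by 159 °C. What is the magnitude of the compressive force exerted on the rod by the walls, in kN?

If the wall were absent the rod would grow by αΔT L = 16.2×10⁻⁶ × 159 × 1100 = 2.833 mm.
The gap closes (δ_free > 1.3 mm) and the wall then resists a further 2.833 − 1.3 = 1.533 mm of expansion.
Compatibility: PL/(AE) = 1.533 mm, so σ = P/A = E × (1.533/1100) = 170.1 MPa.
P = σA = 170.1 × 675 = 114.8 kN.

P ≈ 115 kN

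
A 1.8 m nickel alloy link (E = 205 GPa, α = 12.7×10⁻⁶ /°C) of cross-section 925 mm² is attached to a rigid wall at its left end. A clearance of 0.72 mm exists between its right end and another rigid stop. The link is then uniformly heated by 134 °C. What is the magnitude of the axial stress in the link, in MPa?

Free thermal elongation = αΔT L = 12.7×10⁻⁶ × 134 × 1800 = 3.063 mm.
After closing the 0.72 mm clearance, 3.063 − 0.72 = 2.343 mm of expansion remains to be suppressed by the wall.
So σ = E(δ_free − g)/L = 205×10³ × 2.343/1800 = 266.9 MPa.

σ ≈ 267 MPa (compressive)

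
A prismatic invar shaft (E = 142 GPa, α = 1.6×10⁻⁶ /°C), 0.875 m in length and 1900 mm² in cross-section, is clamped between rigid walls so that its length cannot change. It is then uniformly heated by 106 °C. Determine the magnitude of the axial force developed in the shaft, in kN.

Full restraint means ε = 0, so the stress is σ = EαΔT = 142×10³ × 1.6×10⁻⁶ × 106 = 24.08 MPa.
Then P = σA = 24.08 × 1900 mm² = 45.76 kN, compressive.

P ≈ 45.8 kN (compressive)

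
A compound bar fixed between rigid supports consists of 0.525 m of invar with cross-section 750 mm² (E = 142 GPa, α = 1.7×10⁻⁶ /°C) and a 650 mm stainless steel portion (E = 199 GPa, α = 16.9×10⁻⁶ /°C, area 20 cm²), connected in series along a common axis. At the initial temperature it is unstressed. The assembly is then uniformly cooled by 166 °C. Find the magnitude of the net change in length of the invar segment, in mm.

Free thermal contraction of the whole bar: Σ αᵢΔT Lᵢ = 1.7×10⁻⁶×166×525 + 16.9×10⁻⁶×166×650 = 1.972 mm.
The walls prevent any net length change, so an axial force P (same in every segment) develops. Compatibility: P · Σ Lᵢ/(AᵢEᵢ) = δ_free.
The series flexibility is Σ Lᵢ/(AᵢEᵢ) = 525/(750×142×10³) + 650/(2000×199×10³) = 6.563×10⁻⁶ mm/N.
So P = 1.972 / 6.563×10⁻⁶ = 300.4 kN, tensile.
For the invar segment, free thermal change = 1.7×10⁻⁶×166×525 = 0.1482 mm and elastic change from P = 300400×525/(750×142×10³) = 1.481 mm; these oppose, so the net change is 1.33 mm (segment lengthens).

|ΔL| ≈ 1.33 mm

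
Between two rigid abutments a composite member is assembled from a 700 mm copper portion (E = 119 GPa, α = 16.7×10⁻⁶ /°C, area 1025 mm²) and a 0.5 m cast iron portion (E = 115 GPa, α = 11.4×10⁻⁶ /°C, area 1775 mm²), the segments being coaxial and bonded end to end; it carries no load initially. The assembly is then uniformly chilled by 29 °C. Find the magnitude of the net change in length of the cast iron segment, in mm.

Free thermal contraction of the whole bar: Σ αᵢΔT Lᵢ = 16.7×10⁻⁶×29×700 + 11.4×10⁻⁶×29×500 = 0.5043 mm.
Since the ends are fixed, an axial force P builds up, equal in every segment, with P · Σ Lᵢ/(AᵢEᵢ) = δ_free.
The series flexibility is Σ Lᵢ/(AᵢEᵢ) = 700/(1025×119×10³) + 500/(1775×115×10³) = 8.188×10⁻⁶ mm/N.
So P = 0.5043 / 8.188×10⁻⁶ = 61.59 kN, tensile.
For the cast iron segment, free thermal change = 11.4×10⁻⁶×29×500 = 0.1653 mm and elastic change from P = 61590×500/(1775×115×10³) = 0.1509 mm; these oppose, so the net change is 0.0144 mm (segment shortens).

|ΔL| ≈ 0.0144 mm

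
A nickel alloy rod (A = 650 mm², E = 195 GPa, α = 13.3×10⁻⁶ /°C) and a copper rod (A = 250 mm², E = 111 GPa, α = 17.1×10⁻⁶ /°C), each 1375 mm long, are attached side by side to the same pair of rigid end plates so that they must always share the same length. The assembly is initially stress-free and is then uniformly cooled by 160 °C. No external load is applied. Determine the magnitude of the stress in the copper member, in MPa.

The copper has the larger α, so on cooling it would change length more than the nickel alloy if both were free. The rigid plates force a common final length, so the copper is put into tension and the nickel alloy into compression, with equal and opposite forces P (no external load).
Setting the final lengths equal and cancelling L: (α₁ − α₂)ΔT = P/(A₁E₁) + P/(A₂E₂).
|α₁ − α₂|·ΔT = 3.8×10⁻⁶ × 160 = 0.000608.
1/(A₁E₁) + 1/(A₂E₂) = 1/(650×195×10³) + 1/(250×111×10³) = 4.393×10⁻⁸ N⁻¹.
P = 0.000608 / 4.393×10⁻⁸ = 13840 N = 13.84 kN.
σ_{copper} = P/A₂ = 13840/250 = 55.37 MPa, tensile.

σ ≈ 55.4 MPa (tensile)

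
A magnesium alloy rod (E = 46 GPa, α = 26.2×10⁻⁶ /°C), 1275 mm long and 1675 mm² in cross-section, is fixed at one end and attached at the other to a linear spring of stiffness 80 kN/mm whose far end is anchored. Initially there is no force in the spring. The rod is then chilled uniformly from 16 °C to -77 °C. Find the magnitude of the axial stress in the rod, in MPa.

If the spring were absent the rod would shorten by αΔT L = 26.2×10⁻⁶ × 93 × 1275 = 3.107 mm.
Let P be the tensile force in the spring. The rod extends elastically by PL/(AE) and the spring stretches by P/k; together these equal δ_free.
P [ L/(AE) + 1/k ] = δ_free → P [ 1275/(1675×46×10³) + 1/(80×10³) ] = 3.107.
P = 3.107 / 2.905×10⁻⁵ = 107000 N.
σ = P/A = 107000/1675 = 63.85 MPa.

σ ≈ 63.9 MPa (tensile)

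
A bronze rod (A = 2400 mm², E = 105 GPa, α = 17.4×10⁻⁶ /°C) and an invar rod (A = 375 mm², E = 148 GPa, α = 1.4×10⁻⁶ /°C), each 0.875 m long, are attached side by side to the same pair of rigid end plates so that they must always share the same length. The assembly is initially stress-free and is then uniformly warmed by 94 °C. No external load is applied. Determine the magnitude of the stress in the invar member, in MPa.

σ ≈ 182 MPa (tensile)

Both members must finish at the same length. With the larger α, the bronze tends to over-expand; the plates restrain it, putting the bronze in compression and the invar in tension. With no external load the two internal forces are equal and opposite, magnitude P.
Equating the net (thermal + elastic) strains gives |α₁ − α₂|·ΔT = P·[1/(A₁E₁) + 1/(A₂E₂)].
|α₁ − α₂|·ΔT = 16×10⁻⁶ × 94 = 0.001504.
1/(A₁E₁) + 1/(A₂E₂) = 1/(2400×105×10³) + 1/(375×148×10³) = 2.199×10⁻⁸ N⁻¹.
So P = 0.001504 / 2.199×10⁻⁸ = 68.41 kN.
σ_{invar} = P/A₂ = 68410/375 = 182.4 MPa, tensile.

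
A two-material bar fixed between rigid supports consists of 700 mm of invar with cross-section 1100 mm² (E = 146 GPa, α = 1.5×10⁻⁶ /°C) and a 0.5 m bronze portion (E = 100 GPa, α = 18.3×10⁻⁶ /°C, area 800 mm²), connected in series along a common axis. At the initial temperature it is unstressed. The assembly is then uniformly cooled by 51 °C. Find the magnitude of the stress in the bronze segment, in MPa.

σ ≈ 61.3 MPa (tensile)

With the walls removed the bar would change length by δ_free = Σ αᵢΔT Lᵢ = 1.5×10⁻⁶×51×700 + 18.3×10⁻⁶×51×500 = 0.5202 mm.
Since the ends are fixed, an axial force P builds up, equal in every segment, with P · Σ Lᵢ/(AᵢEᵢ) = δ_free.
Σ Lᵢ/(AᵢEᵢ) = 700/(1100×146×10³) + 500/(800×100×10³) = 1.061×10⁻⁵ mm/N.
P = 0.5202 / 1.061×10⁻⁵ = 49040 N = 49.04 kN, tensile.
σ_{bronze} = P / A = 49040 / 800 = 61.29 MPa.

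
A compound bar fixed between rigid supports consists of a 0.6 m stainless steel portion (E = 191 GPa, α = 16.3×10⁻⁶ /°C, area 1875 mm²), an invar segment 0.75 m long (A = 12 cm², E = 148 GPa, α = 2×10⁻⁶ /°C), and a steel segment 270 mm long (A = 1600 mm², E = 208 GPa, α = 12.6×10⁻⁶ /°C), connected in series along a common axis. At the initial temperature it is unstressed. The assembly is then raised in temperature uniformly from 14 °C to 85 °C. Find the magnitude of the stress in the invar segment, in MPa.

With the walls removed the bar would change length by δ_free = Σ αᵢΔT Lᵢ = 16.3×10⁻⁶×71×600 + 2×10⁻⁶×71×750 + 12.6×10⁻⁶×71×270 = 1.042 mm.
The walls prevent any net length change, so an axial force P (same in every segment) develops. Compatibility: P · Σ Lᵢ/(AᵢEᵢ) = δ_free.
Σ Lᵢ/(AᵢEᵢ) = 600/(1875×191×10³) + 750/(1200×148×10³) + 270/(1600×208×10³) = 6.71×10⁻⁶ mm/N.
So P = 1.042 / 6.71×10⁻⁶ = 155.4 kN, compressive.
σ_{invar} = P / A = 155400 / 1200 = 129.5 MPa.

σ ≈ 129 MPa (compressive)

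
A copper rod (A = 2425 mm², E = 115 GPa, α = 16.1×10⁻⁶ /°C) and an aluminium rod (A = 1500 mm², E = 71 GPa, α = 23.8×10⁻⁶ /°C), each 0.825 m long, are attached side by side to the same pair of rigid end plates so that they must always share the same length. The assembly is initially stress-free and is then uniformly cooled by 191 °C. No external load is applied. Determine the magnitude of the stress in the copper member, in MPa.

Equilibrium of a rigid end plate with no external load gives equal and opposite internal forces ±P in the two members. Since α_{aluminium} > α_{copper}, cooling drives the aluminium into tension and the copper into compression.
Equating the net (thermal + elastic) strains gives |α₁ − α₂|·ΔT = P·[1/(A₁E₁) + 1/(A₂E₂)].
|α₁ − α₂|·ΔT = 7.7×10⁻⁶ × 191 = 0.001471.
1/(A₁E₁) + 1/(A₂E₂) = 1/(2425×115×10³) + 1/(1500×71×10³) = 1.298×10⁻⁸ N⁻¹.
So P = 0.001471 / 1.298×10⁻⁸ = 113.3 kN.
σ_{copper} = P/A₁ = 113300/2425 = 46.74 MPa, compressive.

σ ≈ 46.7 MPa (compressive)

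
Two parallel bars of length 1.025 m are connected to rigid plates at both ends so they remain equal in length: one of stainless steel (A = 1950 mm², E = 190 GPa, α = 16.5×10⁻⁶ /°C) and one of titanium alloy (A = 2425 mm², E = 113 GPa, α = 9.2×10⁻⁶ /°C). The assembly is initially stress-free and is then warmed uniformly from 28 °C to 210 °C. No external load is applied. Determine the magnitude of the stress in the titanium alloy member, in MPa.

The stainless steel has the larger α, so on heating it would change length more than the titanium alloy if both were free. The rigid plates force a common final length, so the stainless steel is put into compression and the titanium alloy into tension, with equal and opposite forces P (no external load).
Setting the final lengths equal and cancelling L: (α₁ − α₂)ΔT = P/(A₁E₁) + P/(A₂E₂).
|α₁ − α₂|·ΔT = 7.3×10⁻⁶ × 182 = 0.001329.
1/(A₁E₁) + 1/(A₂E₂) = 1/(1950×190×10³) + 1/(2425×113×10³) = 6.348×10⁻⁹ N⁻¹.
P = 0.001329 / 6.348×10⁻⁹ = 209300 N = 209.3 kN.
σ_{titanium alloy} = P/A₂ = 209300/2425 = 86.3 MPa, tensile.

σ ≈ 86.3 MPa (tensile)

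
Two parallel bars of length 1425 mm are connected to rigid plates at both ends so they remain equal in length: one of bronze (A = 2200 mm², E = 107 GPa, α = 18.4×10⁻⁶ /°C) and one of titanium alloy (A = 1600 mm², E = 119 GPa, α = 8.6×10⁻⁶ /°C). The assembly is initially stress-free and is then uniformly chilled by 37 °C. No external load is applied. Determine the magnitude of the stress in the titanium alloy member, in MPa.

The bronze has the larger α, so on cooling it would change length more than the titanium alloy if both were free. The rigid plates force a common final length, so the bronze is put into tension and the titanium alloy into compression, with equal and opposite forces P (no external load).
Setting the final lengths equal and cancelling L: (α₁ − α₂)ΔT = P/(A₁E₁) + P/(A₂E₂).
|α₁ − α₂|·ΔT = 9.8×10⁻⁶ × 37 = 0.0003626.
1/(A₁E₁) + 1/(A₂E₂) = 1/(2200×107×10³) + 1/(1600×119×10³) = 9.5×10⁻⁹ N⁻¹.
So P = 0.0003626 / 9.5×10⁻⁹ = 38.17 kN.
σ_{titanium alloy} = P/A₂ = 38170/1600 = 23.85 MPa, compressive.

σ ≈ 23.9 MPa (compressive)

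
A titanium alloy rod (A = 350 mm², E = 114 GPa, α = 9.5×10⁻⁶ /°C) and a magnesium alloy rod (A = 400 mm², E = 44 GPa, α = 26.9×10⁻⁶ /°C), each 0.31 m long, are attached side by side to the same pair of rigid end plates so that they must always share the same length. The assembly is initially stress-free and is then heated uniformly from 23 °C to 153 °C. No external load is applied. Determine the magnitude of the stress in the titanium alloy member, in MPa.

The magnesium alloy has the larger α, so on heating it would change length more than the titanium alloy if both were free. The rigid plates force a common final length, so the magnesium alloy is put into compression and the titanium alloy into tension, with equal and opposite forces P (no external load).
Equating the net (thermal + elastic) strains gives |α₁ − α₂|·ΔT = P·[1/(A₁E₁) + 1/(A₂E₂)].
|α₁ − α₂|·ΔT = 17.4×10⁻⁶ × 130 = 0.002262.
1/(A₁E₁) + 1/(A₂E₂) = 1/(350×114×10³) + 1/(400×44×10³) = 8.188×10⁻⁸ N⁻¹.
So P = 0.002262 / 8.188×10⁻⁸ = 27.63 kN.
σ_{titanium alloy} = P/A₁ = 27630/350 = 78.93 MPa, tensile.

σ ≈ 78.9 MPa (tensile)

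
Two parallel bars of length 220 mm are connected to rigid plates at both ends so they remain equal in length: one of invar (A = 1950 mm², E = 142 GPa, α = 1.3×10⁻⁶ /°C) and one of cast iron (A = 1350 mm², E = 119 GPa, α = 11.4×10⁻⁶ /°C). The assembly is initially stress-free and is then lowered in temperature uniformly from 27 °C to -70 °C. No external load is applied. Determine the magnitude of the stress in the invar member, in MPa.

Equilibrium of a rigid end plate with no external load gives equal and opposite internal forces ±P in the two members. Since α_{cast iron} > α_{invar}, cooling drives the cast iron into tension and the invar into compression.
Equating the net (thermal + elastic) strains gives |α₁ − α₂|·ΔT = P·[1/(A₁E₁) + 1/(A₂E₂)].
|α₁ − α₂|·ΔT = 10.1×10⁻⁶ × 97 = 0.0009797.
1/(A₁E₁) + 1/(A₂E₂) = 1/(1950×142×10³) + 1/(1350×119×10³) = 9.836×10⁻⁹ N⁻¹.
So P = 0.0009797 / 9.836×10⁻⁹ = 99.6 kN.
σ_{invar} = P/A₁ = 99600/1950 = 51.08 MPa, compressive.

σ ≈ 51.1 MPa (compressive)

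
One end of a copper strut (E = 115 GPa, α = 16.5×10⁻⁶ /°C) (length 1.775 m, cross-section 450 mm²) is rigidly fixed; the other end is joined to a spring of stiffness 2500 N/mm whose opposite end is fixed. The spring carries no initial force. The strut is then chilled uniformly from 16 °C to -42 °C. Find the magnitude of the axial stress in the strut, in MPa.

Free thermal contraction: δ_free = αΔT L = 16.5×10⁻⁶ × 58 × 1775 = 1.699 mm.
With a force P in the spring, the elastic change of the strut is PL/(AE) and that of the spring is P/k; compatibility requires their sum to equal δ_free.
So P = δ_free / [L/(AE) + 1/k] = 1.699 / [ 1775/(450×115×10³) + 1/(2500) ].
P = 1.699 / 0.0004343 = 3911 N.
σ = P/A = 3911/450 = 8.692 MPa.

σ ≈ 8.69 MPa (tensile)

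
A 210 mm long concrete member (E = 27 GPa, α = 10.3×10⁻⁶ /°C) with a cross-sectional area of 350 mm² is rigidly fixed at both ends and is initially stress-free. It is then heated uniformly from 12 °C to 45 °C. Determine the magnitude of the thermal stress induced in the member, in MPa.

With length fixed, the mechanical strain must cancel the thermal strain αΔT = 10.3×10⁻⁶ × 33 = 339.9×10⁻⁶.
Hence σ = E·αΔT = 27×10³ × 339.9×10⁻⁶ = 9.177 MPa, compressive.

σ ≈ 9.18 MPa (compressive)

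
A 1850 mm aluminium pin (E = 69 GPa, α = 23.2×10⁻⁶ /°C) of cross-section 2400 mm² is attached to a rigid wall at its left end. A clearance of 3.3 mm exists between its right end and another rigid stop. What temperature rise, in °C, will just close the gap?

Contact occurs when the free expansion equals the gap: αΔT L = 3.3 mm.
ΔT = 3.3 / (23.2×10⁻⁶ × 1850) = 76.89 °C.

ΔT ≈ 76.9 °C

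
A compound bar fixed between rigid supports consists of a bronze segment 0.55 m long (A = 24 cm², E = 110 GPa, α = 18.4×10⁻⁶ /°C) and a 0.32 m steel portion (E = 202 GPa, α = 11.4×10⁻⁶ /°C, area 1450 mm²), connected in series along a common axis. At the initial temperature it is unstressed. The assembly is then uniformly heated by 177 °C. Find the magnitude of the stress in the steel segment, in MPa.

σ ≈ 529 MPa (compressive)

With the walls removed the bar would change length by δ_free = Σ αᵢΔT Lᵢ = 18.4×10⁻⁶×177×550 + 11.4×10⁻⁶×177×320 = 2.437 mm.
Since the ends are fixed, an axial force P builds up, equal in every segment, with P · Σ Lᵢ/(AᵢEᵢ) = δ_free.
The series flexibility is Σ Lᵢ/(AᵢEᵢ) = 550/(2400×110×10³) + 320/(1450×202×10³) = 3.176×10⁻⁶ mm/N.
Hence P = δ_free / Σ(L/AE) = 2.437/3.176×10⁻⁶ = 767.3 kN (compressive).
σ_{steel} = P / A = 767300 / 1450 = 529.2 MPa.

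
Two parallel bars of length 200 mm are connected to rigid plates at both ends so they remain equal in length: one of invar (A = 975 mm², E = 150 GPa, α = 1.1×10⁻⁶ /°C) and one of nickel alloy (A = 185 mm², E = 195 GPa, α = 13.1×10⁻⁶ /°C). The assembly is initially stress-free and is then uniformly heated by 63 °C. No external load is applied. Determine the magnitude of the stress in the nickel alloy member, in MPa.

σ ≈ 118 MPa (compressive)

Equilibrium of a rigid end plate with no external load gives equal and opposite internal forces ±P in the two members. Since α_{nickel alloy} > α_{invar}, heating drives the nickel alloy into compression and the invar into tension.
Setting the final lengths equal and cancelling L: (α₁ − α₂)ΔT = P/(A₁E₁) + P/(A₂E₂).
|α₁ − α₂|·ΔT = 12×10⁻⁶ × 63 = 0.000756.
1/(A₁E₁) + 1/(A₂E₂) = 1/(975×150×10³) + 1/(185×195×10³) = 3.456×10⁻⁸ N⁻¹.
So P = 0.000756 / 3.456×10⁻⁸ = 21.88 kN.
σ_{nickel alloy} = P/A₂ = 21880/185 = 118.3 MPa, compressive.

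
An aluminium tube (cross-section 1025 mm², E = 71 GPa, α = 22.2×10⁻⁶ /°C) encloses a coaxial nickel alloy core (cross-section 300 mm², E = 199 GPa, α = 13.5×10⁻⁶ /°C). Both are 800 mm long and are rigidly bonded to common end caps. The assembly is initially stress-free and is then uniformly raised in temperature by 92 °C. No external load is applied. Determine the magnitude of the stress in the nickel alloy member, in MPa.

Both members must finish at the same length. With the larger α, the aluminium tends to over-expand; the plates restrain it, putting the aluminium in compression and the nickel alloy in tension. With no external load the two internal forces are equal and opposite, magnitude P.
Setting the final lengths equal and cancelling L: (α₁ − α₂)ΔT = P/(A₁E₁) + P/(A₂E₂).
|α₁ − α₂|·ΔT = 8.7×10⁻⁶ × 92 = 0.0008004.
1/(A₁E₁) + 1/(A₂E₂) = 1/(1025×71×10³) + 1/(300×199×10³) = 3.049×10⁻⁸ N⁻¹.
P = 0.0008004 / 3.049×10⁻⁸ = 26250 N = 26.25 kN.
σ_{nickel alloy} = P/A₂ = 26250/300 = 87.5 MPa, tensile.

σ ≈ 87.5 MPa (tensile)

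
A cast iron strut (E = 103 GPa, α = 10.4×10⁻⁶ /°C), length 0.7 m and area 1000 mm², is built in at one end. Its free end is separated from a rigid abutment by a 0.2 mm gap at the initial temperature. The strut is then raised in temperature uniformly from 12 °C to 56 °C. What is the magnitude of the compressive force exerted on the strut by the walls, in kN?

If the wall were absent the strut would grow by αΔT L = 10.4×10⁻⁶ × 44 × 700 = 0.3203 mm.
This exceeds the 0.2 mm gap, so the wall pushes back. The portion of expansion that must be recovered elastically is δ_free − gap = 0.3203 − 0.2 = 0.1203 mm.
That suppressed elongation corresponds to σ = E·Δ/L = 103×10³ × 0.1203/700 = 17.7 MPa.
P = σA = 17.7 × 1000 = 17.7 kN.

P ≈ 17.7 kN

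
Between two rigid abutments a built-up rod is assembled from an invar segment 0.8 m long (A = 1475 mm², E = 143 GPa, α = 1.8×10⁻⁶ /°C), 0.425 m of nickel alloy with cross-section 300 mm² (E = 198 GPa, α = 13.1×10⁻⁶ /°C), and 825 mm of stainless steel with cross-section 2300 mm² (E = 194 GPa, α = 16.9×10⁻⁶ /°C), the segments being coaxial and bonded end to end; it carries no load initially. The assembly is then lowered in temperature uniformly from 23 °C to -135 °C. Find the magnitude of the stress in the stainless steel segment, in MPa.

If the supports were absent, the total length change would be Σ αᵢΔT Lᵢ = 1.8×10⁻⁶×158×800 + 13.1×10⁻⁶×158×425 + 16.9×10⁻⁶×158×825 = 3.31 mm.
The rigid supports impose zero overall length change; the single axial force P common to all segments must satisfy P Σ Lᵢ/(AᵢEᵢ) = δ_free.
The series flexibility is Σ Lᵢ/(AᵢEᵢ) = 800/(1475×143×10³) + 425/(300×198×10³) + 825/(2300×194×10³) = 1.28×10⁻⁵ mm/N.
Hence P = δ_free / Σ(L/AE) = 3.31/1.28×10⁻⁵ = 258.7 kN (tensile).
σ_{stainless steel} = P / A = 258700 / 2300 = 112.5 MPa.

σ ≈ 112 MPa (tensile)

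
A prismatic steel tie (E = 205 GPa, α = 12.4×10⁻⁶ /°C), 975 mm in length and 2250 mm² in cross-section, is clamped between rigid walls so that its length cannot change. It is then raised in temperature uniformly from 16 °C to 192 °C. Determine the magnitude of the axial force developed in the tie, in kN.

P ≈ 1010 kN (compressive)

With zero net strain, σ = E·αΔT = 205 GPa × 12.4×10⁻⁶ × 176 = 447.4 MPa.
P = AEαΔT = 2250 × 205×10³ × 12.4×10⁻⁶ × 176 = 1007 kN (compressive).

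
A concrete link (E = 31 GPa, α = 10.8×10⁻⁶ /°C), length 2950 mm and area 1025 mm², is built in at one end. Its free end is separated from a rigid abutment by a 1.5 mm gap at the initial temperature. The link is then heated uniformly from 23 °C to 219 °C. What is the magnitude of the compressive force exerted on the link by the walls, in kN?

P ≈ 51.1 kN

If the wall were absent the link would grow by αΔT L = 10.8×10⁻⁶ × 196 × 2950 = 6.245 mm.
This exceeds the 1.5 mm gap, so the wall pushes back. The portion of expansion that must be recovered elastically is δ_free − gap = 6.245 − 1.5 = 4.745 mm.
So σ = E(δ_free − g)/L = 31×10³ × 4.745/2950 = 49.86 MPa.
Force on the wall = σA = 49.86 × 1025 mm² = 51.1 kN.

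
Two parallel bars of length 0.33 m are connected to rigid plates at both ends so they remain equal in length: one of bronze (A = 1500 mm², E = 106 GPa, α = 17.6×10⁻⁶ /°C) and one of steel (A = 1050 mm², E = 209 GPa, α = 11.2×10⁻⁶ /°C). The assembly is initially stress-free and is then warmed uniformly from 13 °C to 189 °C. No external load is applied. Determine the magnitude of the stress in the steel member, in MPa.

σ ≈ 98.9 MPa (tensile)

The bronze has the larger α, so on heating it would change length more than the steel if both were free. The rigid plates force a common final length, so the bronze is put into compression and the steel into tension, with equal and opposite forces P (no external load).
Setting the final lengths equal and cancelling L: (α₁ − α₂)ΔT = P/(A₁E₁) + P/(A₂E₂).
|α₁ − α₂|·ΔT = 6.4×10⁻⁶ × 176 = 0.001126.
1/(A₁E₁) + 1/(A₂E₂) = 1/(1500×106×10³) + 1/(1050×209×10³) = 1.085×10⁻⁸ N⁻¹.
P = 0.001126 / 1.085×10⁻⁸ = 103900 N = 103.9 kN.
σ_{steel} = P/A₂ = 103900/1050 = 98.91 MPa, tensile.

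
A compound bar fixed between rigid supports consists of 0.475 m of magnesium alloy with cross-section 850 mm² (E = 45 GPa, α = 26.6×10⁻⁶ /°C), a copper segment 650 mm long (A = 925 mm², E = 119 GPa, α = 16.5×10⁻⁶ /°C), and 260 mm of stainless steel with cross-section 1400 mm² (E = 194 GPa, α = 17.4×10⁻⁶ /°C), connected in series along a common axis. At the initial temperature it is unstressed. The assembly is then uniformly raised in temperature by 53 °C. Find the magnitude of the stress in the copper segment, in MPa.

With the walls removed the bar would change length by δ_free = Σ αᵢΔT Lᵢ = 26.6×10⁻⁶×53×475 + 16.5×10⁻⁶×53×650 + 17.4×10⁻⁶×53×260 = 1.478 mm.
Since the ends are fixed, an axial force P builds up, equal in every segment, with P · Σ Lᵢ/(AᵢEᵢ) = δ_free.
The series flexibility is Σ Lᵢ/(AᵢEᵢ) = 475/(850×45×10³) + 650/(925×119×10³) + 260/(1400×194×10³) = 1.928×10⁻⁵ mm/N.
Hence P = δ_free / Σ(L/AE) = 1.478/1.928×10⁻⁵ = 76.65 kN (compressive).
σ_{copper} = P / A = 76650 / 925 = 82.86 MPa.

σ ≈ 82.9 MPa (compressive)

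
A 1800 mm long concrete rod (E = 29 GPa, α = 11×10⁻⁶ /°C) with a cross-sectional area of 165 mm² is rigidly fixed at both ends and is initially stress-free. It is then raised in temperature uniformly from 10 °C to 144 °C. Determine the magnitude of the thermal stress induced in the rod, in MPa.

σ ≈ 42.7 MPa (compressive)

The supports are rigid, so the total axial strain is zero. The restrained thermal strain is ε = αΔT = 11×10⁻⁶ × 134 = 1474×10⁻⁶.
Hence σ = E·αΔT = 29×10³ × 1474×10⁻⁶ = 42.75 MPa, compressive.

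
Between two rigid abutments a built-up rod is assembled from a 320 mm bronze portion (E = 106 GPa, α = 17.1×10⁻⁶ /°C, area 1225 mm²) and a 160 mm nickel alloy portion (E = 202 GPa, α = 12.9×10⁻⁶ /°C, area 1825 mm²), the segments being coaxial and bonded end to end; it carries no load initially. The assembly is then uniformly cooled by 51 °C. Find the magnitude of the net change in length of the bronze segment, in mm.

If the supports were absent, the total length change would be Σ αᵢΔT Lᵢ = 17.1×10⁻⁶×51×320 + 12.9×10⁻⁶×51×160 = 0.3843 mm.
Since the ends are fixed, an axial force P builds up, equal in every segment, with P · Σ Lᵢ/(AᵢEᵢ) = δ_free.
The series flexibility is Σ Lᵢ/(AᵢEᵢ) = 320/(1225×106×10³) + 160/(1825×202×10³) = 2.898×10⁻⁶ mm/N.
So P = 0.3843 / 2.898×10⁻⁶ = 132.6 kN, tensile.
For the bronze segment, free thermal change = 17.1×10⁻⁶×51×320 = 0.2791 mm and elastic change from P = 132600×320/(1225×106×10³) = 0.3268 mm; these oppose, so the net change is 0.0477 mm (segment lengthens).

|ΔL| ≈ 0.0477 mm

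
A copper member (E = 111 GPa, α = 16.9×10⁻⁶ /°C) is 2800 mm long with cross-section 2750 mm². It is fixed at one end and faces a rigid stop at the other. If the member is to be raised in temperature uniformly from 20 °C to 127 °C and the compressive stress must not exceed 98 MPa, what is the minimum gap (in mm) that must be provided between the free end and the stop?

With no wall the member would lengthen by αΔT L = 16.9×10⁻⁶ × 107 × 2800 = 5.063 mm.
A stress of 98 MPa corresponds to the wall pushing the member back by σL/E = 98×2800/(111×10³) = 2.472 mm.
So the gap has to take up the difference, g_min = δ_free − σL/E = 5.063 − 2.472 = 2.591 mm.

g ≈ 2.59 mm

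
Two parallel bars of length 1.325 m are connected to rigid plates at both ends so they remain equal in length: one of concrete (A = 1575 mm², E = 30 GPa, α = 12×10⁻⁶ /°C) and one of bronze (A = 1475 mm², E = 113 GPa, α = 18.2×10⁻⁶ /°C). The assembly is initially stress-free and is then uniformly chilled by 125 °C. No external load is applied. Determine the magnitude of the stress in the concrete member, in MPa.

Equilibrium of a rigid end plate with no external load gives equal and opposite internal forces ±P in the two members. Since α_{bronze} > α_{concrete}, cooling drives the bronze into tension and the concrete into compression.
Setting the final lengths equal and cancelling L: (α₁ − α₂)ΔT = P/(A₁E₁) + P/(A₂E₂).
|α₁ − α₂|·ΔT = 6.2×10⁻⁶ × 125 = 0.000775.
1/(A₁E₁) + 1/(A₂E₂) = 1/(1575×30×10³) + 1/(1475×113×10³) = 2.716×10⁻⁸ N⁻¹.
P = 0.000775 / 2.716×10⁻⁸ = 28530 N = 28.53 kN.
σ_{concrete} = P/A₁ = 28530/1575 = 18.11 MPa, compressive.

σ ≈ 18.1 MPa (compressive)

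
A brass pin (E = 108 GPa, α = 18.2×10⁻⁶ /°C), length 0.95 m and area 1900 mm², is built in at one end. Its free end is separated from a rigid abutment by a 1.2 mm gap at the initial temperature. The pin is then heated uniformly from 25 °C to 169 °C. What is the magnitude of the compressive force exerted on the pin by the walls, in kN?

P ≈ 279 kN

Unrestrained expansion: δ_free = αΔT L = 18.2×10⁻⁶ × 144 × 950 = 2.49 mm.
The gap closes (δ_free > 1.2 mm) and the wall then resists a further 2.49 − 1.2 = 1.29 mm of expansion.
So σ = E(δ_free − g)/L = 108×10³ × 1.29/950 = 146.6 MPa.
Force on the wall = σA = 146.6 × 1900 mm² = 278.6 kN.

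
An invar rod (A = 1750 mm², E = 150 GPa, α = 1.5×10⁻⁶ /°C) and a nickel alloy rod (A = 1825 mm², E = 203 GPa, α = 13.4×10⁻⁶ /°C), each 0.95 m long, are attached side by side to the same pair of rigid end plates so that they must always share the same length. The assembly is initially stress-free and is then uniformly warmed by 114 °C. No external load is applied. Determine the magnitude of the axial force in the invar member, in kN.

P ≈ 208 kN (tensile in the invar)

Both members must finish at the same length. With the larger α, the nickel alloy tends to over-expand; the plates restrain it, putting the nickel alloy in compression and the invar in tension. With no external load the two internal forces are equal and opposite, magnitude P.
Compatibility of the two members (thermal + elastic change equal): (α₁ − α₂)ΔT = P·[1/(A₁E₁) + 1/(A₂E₂)].
|α₁ − α₂|·ΔT = 11.9×10⁻⁶ × 114 = 0.001357.
1/(A₁E₁) + 1/(A₂E₂) = 1/(1750×150×10³) + 1/(1825×203×10³) = 6.509×10⁻⁹ N⁻¹.
So P = 0.001357 / 6.509×10⁻⁹ = 208.4 kN.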